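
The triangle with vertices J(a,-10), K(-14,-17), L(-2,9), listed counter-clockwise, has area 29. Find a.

-13

Write out the shoelace sum; only the two edges meeting at J involve a:
2·Area = [((-2)·(-10) − a·9) + (a·(-17) − (-14)·(-10))] + -160
       = -26·a + -280 = 58
⇒ a = -13.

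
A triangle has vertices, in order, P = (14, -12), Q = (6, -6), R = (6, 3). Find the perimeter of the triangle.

36

|PQ| = √((-8)² + (6)²) = √100 = 10
|QR| = √((0)² + (9)²) = √81 = 9
|RP| = √((8)² + (-15)²) = √289 = 17
Perimeter = 10 + 9 + 17 = 36.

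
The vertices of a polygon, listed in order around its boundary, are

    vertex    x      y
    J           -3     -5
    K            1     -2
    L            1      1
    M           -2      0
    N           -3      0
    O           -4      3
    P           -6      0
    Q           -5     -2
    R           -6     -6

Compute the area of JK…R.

33.5

Apply the surveyor's formula: 2A = Σ (x_i·y_{i+1} − x_{i+1}·y_i), indices taken mod 9.
J→K: (-3)(-2) − (1)(-5) = 11
K→L: (1)(1) − (1)(-2) = 3
L→M: (1)(0) − (-2)(1) = 2
M→N: (-2)(0) − (-3)(0) = 0
N→O: (-3)(3) − (-4)(0) = -9
O→P: (-4)(0) − (-6)(3) = 18
P→Q: (-6)(-2) − (-5)(0) = 12
Q→R: (-5)(-6) − (-6)(-2) = 18
R→J: (-6)(-5) − (-3)(-6) = 12
Σ = 67
Area = |Σ|/2 = 33.5.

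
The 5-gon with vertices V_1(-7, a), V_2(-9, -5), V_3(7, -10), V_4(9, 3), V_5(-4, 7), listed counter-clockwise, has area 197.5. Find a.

0

The doubled signed area Σ (x_i y_{i+1} − x_{i+1} y_i) is linear in a.
With a=0 it equals 395; the coefficient of a is 5 (from the two edges through V_1).
So 5·a + 395 = 2·197.5 = 395 ⇒ a = 0.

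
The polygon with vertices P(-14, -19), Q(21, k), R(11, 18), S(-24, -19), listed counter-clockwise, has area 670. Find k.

Write out the shoelace sum; only the two edges meeting at Q involve k:
2·Area = [((-14)·k − 21·(-19)) + (21·18 − 11·k)] + 413
       = -25·k + 1190 = 1340
⇒ k = -6.

-6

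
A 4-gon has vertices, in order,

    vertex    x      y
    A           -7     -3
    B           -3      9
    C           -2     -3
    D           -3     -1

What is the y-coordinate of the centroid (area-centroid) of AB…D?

Apply the shoelace formula. First the cross-terms c_i = x_i·y_{i+1} − x_{i+1}·y_i:
  -72, 27, -7, 2  ⇒  2A = -50, A = -25.
Then Σ (y_i + y_{i+1})·c_i = -250, so ȳ = -250 / (6·(-25)) = 5/3.

5/3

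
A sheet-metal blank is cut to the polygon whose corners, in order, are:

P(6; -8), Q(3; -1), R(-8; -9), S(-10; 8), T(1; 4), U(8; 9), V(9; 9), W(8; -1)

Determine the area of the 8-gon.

195

Apply the shoelace formula: 2A = Σ (x_i·y_{i+1} − x_{i+1}·y_i), indices taken mod 8.
Σ = (18) + (-35) + (-154) + (-48) + (-23) + (-9) + (-81) + (-58) = -390
Area = |Σ|/2 = 195.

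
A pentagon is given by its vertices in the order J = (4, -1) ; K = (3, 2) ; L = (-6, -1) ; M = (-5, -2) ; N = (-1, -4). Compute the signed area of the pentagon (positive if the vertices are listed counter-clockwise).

Σ = (11) + (9) + (7) + (18) + (17) = 62
Signed area = Σ/2 = 31 (positive ⇒ counter-clockwise traversal).

31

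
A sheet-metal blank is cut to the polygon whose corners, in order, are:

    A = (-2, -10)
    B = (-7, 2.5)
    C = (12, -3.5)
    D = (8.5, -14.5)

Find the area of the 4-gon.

169.375

A→B: (-2)(2.5) − (-7)(-10) = -75
B→C: (-7)(-3.5) − (12)(2.5) = -5.5
C→D: (12)(-14.5) − (8.5)(-3.5) = -144.25
D→A: (8.5)(-10) − (-2)(-14.5) = -114
Σ = -338.75
Area = |Σ|/2 = 169.375.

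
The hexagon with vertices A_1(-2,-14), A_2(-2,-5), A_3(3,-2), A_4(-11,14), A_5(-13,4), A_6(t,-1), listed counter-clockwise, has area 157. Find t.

The doubled signed area Σ (x_i y_{i+1} − x_{i+1} y_i) is linear in t.
With t=0 it equals 170; the coefficient of t is -18 (from the two edges through A_6).
So -18·t + 170 = 2·157 = 314 ⇒ t = -8.

-8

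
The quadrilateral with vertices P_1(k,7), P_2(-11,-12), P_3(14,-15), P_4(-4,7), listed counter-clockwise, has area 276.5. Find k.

-7

Write out the shoelace sum; only the two edges meeting at P_1 involve k:
2·Area = [((-4)·7 − k·7) + (k·(-12) − (-11)·7)] + 371
       = -19·k + 420 = 553
⇒ k = -7.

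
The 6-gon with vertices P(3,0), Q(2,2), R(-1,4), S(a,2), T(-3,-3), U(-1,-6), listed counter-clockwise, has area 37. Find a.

-3

The doubled signed area Σ (x_i y_{i+1} − x_{i+1} y_i) is linear in a.
With a=0 it equals 53; the coefficient of a is -7 (from the two edges through S).
So -7·a + 53 = 2·37 = 74 ⇒ a = -3.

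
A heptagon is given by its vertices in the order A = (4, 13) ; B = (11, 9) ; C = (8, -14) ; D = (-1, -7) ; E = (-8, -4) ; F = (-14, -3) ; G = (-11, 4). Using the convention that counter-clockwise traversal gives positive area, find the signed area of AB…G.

-367.5

Apply the shoelace (surveyor's) formula: 2A = Σ (x_i·y_{i+1} − x_{i+1}·y_i), indices taken mod 7.
Σ = (-107) + (-226) + (-70) + (-52) + (-32) + (-89) + (-159) = -735
Signed area = Σ/2 = -367.5 (negative ⇒ clockwise traversal).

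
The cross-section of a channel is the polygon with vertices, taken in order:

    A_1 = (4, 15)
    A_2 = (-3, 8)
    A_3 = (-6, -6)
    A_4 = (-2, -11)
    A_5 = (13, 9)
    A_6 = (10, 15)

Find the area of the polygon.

Cross-terms: 77, 66, 54, 125, 105, 90  ⇒  Σ = 517
Area = |Σ|/2 = 258.5.

258.5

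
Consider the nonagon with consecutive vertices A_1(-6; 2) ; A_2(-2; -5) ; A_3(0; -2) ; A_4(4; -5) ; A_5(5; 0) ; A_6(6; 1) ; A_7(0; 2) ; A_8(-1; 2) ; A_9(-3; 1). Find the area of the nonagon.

47.5

Apply the surveyor's formula: 2A = Σ (x_i·y_{i+1} − x_{i+1}·y_i), indices taken mod 9.
A_1→A_2: (-6)(-5) − (-2)(2) = 34
A_2→A_3: (-2)(-2) − (0)(-5) = 4
A_3→A_4: (0)(-5) − (4)(-2) = 8
A_4→A_5: (4)(0) − (5)(-5) = 25
A_5→A_6: (5)(1) − (6)(0) = 5
A_6→A_7: (6)(2) − (0)(1) = 12
A_7→A_8: (0)(2) − (-1)(2) = 2
A_8→A_9: (-1)(1) − (-3)(2) = 5
A_9→A_1: (-3)(2) − (-6)(1) = 0
Σ = 95
Area = |Σ|/2 = 47.5.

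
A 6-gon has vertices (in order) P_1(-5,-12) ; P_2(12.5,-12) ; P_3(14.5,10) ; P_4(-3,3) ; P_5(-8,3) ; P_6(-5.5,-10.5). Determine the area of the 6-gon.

355.75

Apply the shoelace formula: 2A = Σ (x_i·y_{i+1} − x_{i+1}·y_i), indices taken mod 6.
Σ = (210) + (299) + (73.5) + (15) + (100.5) + (13.5) = 711.5
Area = |Σ|/2 = 355.75.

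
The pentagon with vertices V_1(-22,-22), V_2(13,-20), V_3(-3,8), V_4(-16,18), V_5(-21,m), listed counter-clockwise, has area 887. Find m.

15

Write out the shoelace sum; only the two edges meeting at V_5 involve m:
2·Area = [((-16)·m − (-21)·18) + ((-21)·(-22) − (-22)·m)] + 844
       = 6·m + 1684 = 1774
⇒ m = 15.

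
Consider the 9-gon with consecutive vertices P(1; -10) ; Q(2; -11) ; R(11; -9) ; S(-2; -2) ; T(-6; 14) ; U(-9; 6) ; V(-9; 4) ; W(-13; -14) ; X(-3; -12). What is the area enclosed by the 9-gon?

237

Σ = (9) + (103) + (-40) + (-40) + (90) + (18) + (178) + (114) + (42) = 474
Area = |Σ|/2 = 237.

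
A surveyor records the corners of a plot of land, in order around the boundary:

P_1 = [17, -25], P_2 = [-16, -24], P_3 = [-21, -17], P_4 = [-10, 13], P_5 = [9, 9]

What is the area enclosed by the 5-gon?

1034

Cross-terms: -808, -232, -443, -207, -378  ⇒  Σ = -2068
Area = |Σ|/2 = 1034.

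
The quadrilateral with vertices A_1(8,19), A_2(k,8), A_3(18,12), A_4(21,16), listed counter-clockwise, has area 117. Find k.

-1

Write out the shoelace sum; only the two edges meeting at A_2 involve k:
2·Area = [(8·8 − k·19) + (k·12 − 18·8)] + 307
       = -7·k + 227 = 234
⇒ k = -1.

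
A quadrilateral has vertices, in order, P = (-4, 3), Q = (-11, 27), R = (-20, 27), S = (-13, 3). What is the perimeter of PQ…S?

|PQ| = √((-7)² + (24)²) = √625 = 25
|QR| = √((-9)² + (0)²) = √81 = 9
|RS| = √((7)² + (-24)²) = √625 = 25
|SP| = √((9)² + (0)²) = √81 = 9
Perimeter = 25 + 9 + 25 + 9 = 68.

68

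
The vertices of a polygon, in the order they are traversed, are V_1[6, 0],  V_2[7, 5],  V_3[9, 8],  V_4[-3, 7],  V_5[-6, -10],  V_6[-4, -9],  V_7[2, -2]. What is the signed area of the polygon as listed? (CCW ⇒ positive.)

Apply the surveyor's formula: 2A = Σ (x_i·y_{i+1} − x_{i+1}·y_i), indices taken mod 7.
Σ = (30) + (11) + (87) + (72) + (14) + (26) + (12) = 252
Signed area = Σ/2 = 126 (positive ⇒ counter-clockwise traversal).

126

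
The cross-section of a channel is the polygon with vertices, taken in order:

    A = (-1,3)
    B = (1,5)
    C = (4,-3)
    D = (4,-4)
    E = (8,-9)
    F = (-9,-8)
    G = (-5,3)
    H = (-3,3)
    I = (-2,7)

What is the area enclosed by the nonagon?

135.5

A→B: (-1)(5) − (1)(3) = -8
B→C: (1)(-3) − (4)(5) = -23
C→D: (4)(-4) − (4)(-3) = -4
D→E: (4)(-9) − (8)(-4) = -4
E→F: (8)(-8) − (-9)(-9) = -145
F→G: (-9)(3) − (-5)(-8) = -67
G→H: (-5)(3) − (-3)(3) = -6
H→I: (-3)(7) − (-2)(3) = -15
I→A: (-2)(3) − (-1)(7) = 1
Σ = -271
Area = |Σ|/2 = 135.5.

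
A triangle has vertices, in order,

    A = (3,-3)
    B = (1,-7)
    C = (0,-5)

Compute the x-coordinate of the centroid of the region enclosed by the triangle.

4/3

Apply the shoelace (surveyor's) formula. First the cross-terms c_i = x_i·y_{i+1} − x_{i+1}·y_i:
  -18, -5, 15  ⇒  2A = -8, A = -4.
Then Σ (x_i + x_{i+1})·c_i = -32, so x̄ = -32 / (6·(-4)) = 4/3.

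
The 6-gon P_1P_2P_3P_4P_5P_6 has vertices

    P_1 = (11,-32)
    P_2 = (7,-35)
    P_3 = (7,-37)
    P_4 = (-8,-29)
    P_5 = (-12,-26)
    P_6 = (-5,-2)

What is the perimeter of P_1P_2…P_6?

88

|P_1P_2| = √((-4)² + (-3)²) = √25 = 5
|P_2P_3| = √((0)² + (-2)²) = √4 = 2
|P_3P_4| = √((-15)² + (8)²) = √289 = 17
|P_4P_5| = √((-4)² + (3)²) = √25 = 5
|P_5P_6| = √((7)² + (24)²) = √625 = 25
|P_6P_1| = √((16)² + (-30)²) = √1156 = 34
Perimeter = 5 + 2 + 17 + 5 + 25 + 34 = 88.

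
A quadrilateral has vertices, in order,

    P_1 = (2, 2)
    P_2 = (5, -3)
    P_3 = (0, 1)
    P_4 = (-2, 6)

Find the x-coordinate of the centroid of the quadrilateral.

Apply the shoelace (surveyor's) formula. First the cross-terms c_i = x_i·y_{i+1} − x_{i+1}·y_i:
  -16, 5, 2, -16  ⇒  2A = -25, A = -12.5.
Then Σ (x_i + x_{i+1})·c_i = -91, so x̄ = -91 / (6·(-12.5)) = 91/75.

91/75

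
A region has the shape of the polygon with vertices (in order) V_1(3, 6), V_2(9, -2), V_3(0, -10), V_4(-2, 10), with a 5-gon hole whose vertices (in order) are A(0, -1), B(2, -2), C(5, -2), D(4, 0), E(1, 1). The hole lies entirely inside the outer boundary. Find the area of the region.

Outer boundary:
Apply the surveyor's formula: 2A = Σ (x_i·y_{i+1} − x_{i+1}·y_i), indices taken mod 4.
Cross-terms: -60, -90, -20, -42  ⇒  Σ = -212
Area = |Σ|/2 = 106.
Hole:
Apply the surveyor's formula: 2A = Σ (x_i·y_{i+1} − x_{i+1}·y_i), indices taken mod 5.
A→B: (0)(-2) − (2)(-1) = 2
B→C: (2)(-2) − (5)(-2) = 6
C→D: (5)(0) − (4)(-2) = 8
D→E: (4)(1) − (1)(0) = 4
E→A: (1)(-1) − (0)(1) = -1
Σ = 19
Area = |Σ|/2 = 9.5.
Net area = 106 − 9.5 = 96.5.

96.5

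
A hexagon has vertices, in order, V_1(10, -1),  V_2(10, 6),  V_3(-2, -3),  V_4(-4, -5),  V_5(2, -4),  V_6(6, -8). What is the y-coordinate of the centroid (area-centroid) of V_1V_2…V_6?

Apply Gauss's area formula. First the cross-terms c_i = x_i·y_{i+1} − x_{i+1}·y_i:
  70, -18, -2, 26, 8, 74  ⇒  2A = 158, A = 79.
Then Σ (y_i + y_{i+1})·c_i = -684, so ȳ = -684 / (6·79) = -114/79.

-114/79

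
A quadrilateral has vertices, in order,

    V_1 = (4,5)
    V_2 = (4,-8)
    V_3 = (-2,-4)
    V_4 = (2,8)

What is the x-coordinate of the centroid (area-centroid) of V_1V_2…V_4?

Apply the surveyor's formula. First the cross-terms c_i = x_i·y_{i+1} − x_{i+1}·y_i:
  -52, -32, -8, -22  ⇒  2A = -114, A = -57.
Then Σ (x_i + x_{i+1})·c_i = -612, so x̄ = -612 / (6·(-57)) = 34/19.

34/19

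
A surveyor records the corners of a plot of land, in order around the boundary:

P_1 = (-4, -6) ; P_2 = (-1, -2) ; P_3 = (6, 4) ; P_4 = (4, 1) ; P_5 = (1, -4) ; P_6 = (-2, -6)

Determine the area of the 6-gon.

21.5

Apply Gauss's area formula: 2A = Σ (x_i·y_{i+1} − x_{i+1}·y_i), indices taken mod 6.
P_1→P_2: (-4)(-2) − (-1)(-6) = 2
P_2→P_3: (-1)(4) − (6)(-2) = 8
P_3→P_4: (6)(1) − (4)(4) = -10
P_4→P_5: (4)(-4) − (1)(1) = -17
P_5→P_6: (1)(-6) − (-2)(-4) = -14
P_6→P_1: (-2)(-6) − (-4)(-6) = -12
Σ = -43
Area = |Σ|/2 = 21.5.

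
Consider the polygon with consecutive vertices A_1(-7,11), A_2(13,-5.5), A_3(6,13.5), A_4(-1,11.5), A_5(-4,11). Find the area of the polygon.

Apply the shoelace (surveyor's) formula: 2A = Σ (x_i·y_{i+1} − x_{i+1}·y_i), indices taken mod 5.
Σ = (-104.5) + (208.5) + (82.5) + (35) + (33) = 254.5
Area = |Σ|/2 = 127.25.

127.25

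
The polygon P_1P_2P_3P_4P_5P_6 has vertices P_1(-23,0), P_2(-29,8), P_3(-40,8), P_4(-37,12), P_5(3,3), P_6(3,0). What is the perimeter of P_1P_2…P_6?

96

|P_1P_2| = √((-6)² + (8)²) = √100 = 10
|P_2P_3| = √((-11)² + (0)²) = √121 = 11
|P_3P_4| = √((3)² + (4)²) = √25 = 5
|P_4P_5| = √((40)² + (-9)²) = √1681 = 41
|P_5P_6| = √((0)² + (-3)²) = √9 = 3
|P_6P_1| = √((-26)² + (0)²) = √676 = 26
Perimeter = 10 + 11 + 5 + 41 + 3 + 26 = 96.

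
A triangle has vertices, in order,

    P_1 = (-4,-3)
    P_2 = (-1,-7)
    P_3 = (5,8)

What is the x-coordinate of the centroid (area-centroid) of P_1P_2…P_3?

Apply Gauss's area formula. First the cross-terms c_i = x_i·y_{i+1} − x_{i+1}·y_i:
  25, 27, 17  ⇒  2A = 69, A = 34.5.
Then Σ (x_i + x_{i+1})·c_i = 0, so x̄ = 0 / (6·34.5) = 0.

0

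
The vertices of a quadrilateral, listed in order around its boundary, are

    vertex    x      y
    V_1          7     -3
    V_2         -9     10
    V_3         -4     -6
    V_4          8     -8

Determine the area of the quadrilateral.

124.5

V_1→V_2: (7)(10) − (-9)(-3) = 43
V_2→V_3: (-9)(-6) − (-4)(10) = 94
V_3→V_4: (-4)(-8) − (8)(-6) = 80
V_4→V_1: (8)(-3) − (7)(-8) = 32
Σ = 249
Area = |Σ|/2 = 124.5.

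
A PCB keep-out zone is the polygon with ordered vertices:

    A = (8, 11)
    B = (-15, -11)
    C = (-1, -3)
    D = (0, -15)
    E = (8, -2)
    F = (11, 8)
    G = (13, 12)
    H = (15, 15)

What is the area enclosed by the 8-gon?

Cross-terms: 77, 34, 15, 120, 86, 28, 15, 45  ⇒  Σ = 420
Area = |Σ|/2 = 210.

210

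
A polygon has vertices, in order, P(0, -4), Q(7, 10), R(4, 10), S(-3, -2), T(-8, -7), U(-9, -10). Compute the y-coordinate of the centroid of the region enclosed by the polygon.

53/207

Apply the shoelace formula. First the cross-terms c_i = x_i·y_{i+1} − x_{i+1}·y_i:
  28, 30, 22, 5, 17, 36  ⇒  2A = 138, A = 69.
Then Σ (y_i + y_{i+1})·c_i = 106, so ȳ = 106 / (6·69) = 53/207.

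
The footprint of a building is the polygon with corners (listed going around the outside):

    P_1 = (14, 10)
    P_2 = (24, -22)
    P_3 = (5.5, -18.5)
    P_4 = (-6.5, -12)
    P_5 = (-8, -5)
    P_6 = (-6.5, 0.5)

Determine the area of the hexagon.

Apply Gauss's area formula: 2A = Σ (x_i·y_{i+1} − x_{i+1}·y_i), indices taken mod 6.
Σ = (-548) + (-323) + (-186.25) + (-63.5) + (-36.5) + (-72) = -1229.25
Area = |Σ|/2 = 614.625.

614.625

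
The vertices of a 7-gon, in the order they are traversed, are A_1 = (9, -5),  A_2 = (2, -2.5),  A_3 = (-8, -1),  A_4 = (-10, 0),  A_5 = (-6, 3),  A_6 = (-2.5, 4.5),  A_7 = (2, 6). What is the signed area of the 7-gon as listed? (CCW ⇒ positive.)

Cross-terms: -12.5, -22, -10, -30, -19.5, -24, -64  ⇒  Σ = -182
Signed area = Σ/2 = -91 (negative ⇒ clockwise traversal).

-91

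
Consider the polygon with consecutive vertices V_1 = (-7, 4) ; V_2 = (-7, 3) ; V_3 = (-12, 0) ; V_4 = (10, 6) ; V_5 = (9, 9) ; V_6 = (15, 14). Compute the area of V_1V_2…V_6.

78

Σ = (7) + (36) + (-72) + (36) + (-9) + (158) = 156
Area = |Σ|/2 = 78.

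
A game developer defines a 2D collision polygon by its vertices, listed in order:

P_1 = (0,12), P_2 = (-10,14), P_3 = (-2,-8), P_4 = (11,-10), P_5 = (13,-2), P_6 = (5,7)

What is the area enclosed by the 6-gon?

P_1→P_2: (0)(14) − (-10)(12) = 120
P_2→P_3: (-10)(-8) − (-2)(14) = 108
P_3→P_4: (-2)(-10) − (11)(-8) = 108
P_4→P_5: (11)(-2) − (13)(-10) = 108
P_5→P_6: (13)(7) − (5)(-2) = 101
P_6→P_1: (5)(12) − (0)(7) = 60
Σ = 605
Area = |Σ|/2 = 302.5.

302.5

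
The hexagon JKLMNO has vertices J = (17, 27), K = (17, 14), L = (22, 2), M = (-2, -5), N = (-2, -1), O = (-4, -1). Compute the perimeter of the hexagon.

92

|JK| = √((0)² + (-13)²) = √169 = 13
|KL| = √((5)² + (-12)²) = √169 = 13
|LM| = √((-24)² + (-7)²) = √625 = 25
|MN| = √((0)² + (4)²) = √16 = 4
|NO| = √((-2)² + (0)²) = √4 = 2
|OJ| = √((21)² + (28)²) = √1225 = 35
Perimeter = 13 + 13 + 25 + 4 + 2 + 35 = 92.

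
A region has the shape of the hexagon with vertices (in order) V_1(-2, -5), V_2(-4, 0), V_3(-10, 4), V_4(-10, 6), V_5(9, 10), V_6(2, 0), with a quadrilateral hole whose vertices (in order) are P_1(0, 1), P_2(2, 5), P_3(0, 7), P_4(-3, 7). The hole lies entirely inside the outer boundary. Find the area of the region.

105

Outer boundary:
Apply the shoelace formula: 2A = Σ (x_i·y_{i+1} − x_{i+1}·y_i), indices taken mod 6.
Σ = (-20) + (-16) + (-20) + (-154) + (-20) + (-10) = -240
Area = |Σ|/2 = 120.
Hole:
Apply Gauss's area formula: 2A = Σ (x_i·y_{i+1} − x_{i+1}·y_i), indices taken mod 4.
Σ = (-2) + (14) + (21) + (-3) = 30
Area = |Σ|/2 = 15.
Net area = 120 − 15 = 105.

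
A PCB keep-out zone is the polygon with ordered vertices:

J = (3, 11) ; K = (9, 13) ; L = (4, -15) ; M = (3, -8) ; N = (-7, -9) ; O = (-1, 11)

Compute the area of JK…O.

Apply Gauss's area formula: 2A = Σ (x_i·y_{i+1} − x_{i+1}·y_i), indices taken mod 6.
Σ = (-60) + (-187) + (13) + (-83) + (-86) + (-44) = -447
Area = |Σ|/2 = 223.5.

223.5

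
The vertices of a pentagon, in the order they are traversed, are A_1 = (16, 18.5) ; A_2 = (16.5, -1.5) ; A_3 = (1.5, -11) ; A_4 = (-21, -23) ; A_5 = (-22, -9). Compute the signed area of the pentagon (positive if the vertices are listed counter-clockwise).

-677

Apply Gauss's area formula: 2A = Σ (x_i·y_{i+1} − x_{i+1}·y_i), indices taken mod 5.
A_1→A_2: (16)(-1.5) − (16.5)(18.5) = -329.25
A_2→A_3: (16.5)(-11) − (1.5)(-1.5) = -179.25
A_3→A_4: (1.5)(-23) − (-21)(-11) = -265.5
A_4→A_5: (-21)(-9) − (-22)(-23) = -317
A_5→A_1: (-22)(18.5) − (16)(-9) = -263
Σ = -1354
Signed area = Σ/2 = -677 (negative ⇒ clockwise traversal).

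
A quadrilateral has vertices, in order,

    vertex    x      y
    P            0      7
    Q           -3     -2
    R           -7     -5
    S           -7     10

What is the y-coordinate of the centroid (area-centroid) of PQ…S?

35/11

Apply the shoelace formula. First the cross-terms c_i = x_i·y_{i+1} − x_{i+1}·y_i:
  21, 1, -105, -49  ⇒  2A = -132, A = -66.
Then Σ (y_i + y_{i+1})·c_i = -1260, so ȳ = -1260 / (6·(-66)) = 35/11.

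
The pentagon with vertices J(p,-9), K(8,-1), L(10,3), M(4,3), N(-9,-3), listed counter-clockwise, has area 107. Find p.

-3

The doubled signed area Σ (x_i y_{i+1} − x_{i+1} y_i) is linear in p.
With p=0 it equals 220; the coefficient of p is 2 (from the two edges through J).
So 2·p + 220 = 2·107 = 214 ⇒ p = -3.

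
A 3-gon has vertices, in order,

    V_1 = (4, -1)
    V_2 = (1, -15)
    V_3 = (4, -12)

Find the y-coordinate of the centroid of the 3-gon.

Apply Gauss's area formula. First the cross-terms c_i = x_i·y_{i+1} − x_{i+1}·y_i:
  -59, 48, 44  ⇒  2A = 33, A = 16.5.
Then Σ (y_i + y_{i+1})·c_i = -924, so ȳ = -924 / (6·16.5) = -28/3.

-28/3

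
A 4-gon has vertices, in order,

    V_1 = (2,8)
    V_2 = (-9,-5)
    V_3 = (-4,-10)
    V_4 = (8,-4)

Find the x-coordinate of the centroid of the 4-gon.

Apply the shoelace (surveyor's) formula. First the cross-terms c_i = x_i·y_{i+1} − x_{i+1}·y_i:
  62, 70, 96, 72  ⇒  2A = 300, A = 150.
Then Σ (x_i + x_{i+1})·c_i = -240, so x̄ = -240 / (6·150) = -4/15.

-4/15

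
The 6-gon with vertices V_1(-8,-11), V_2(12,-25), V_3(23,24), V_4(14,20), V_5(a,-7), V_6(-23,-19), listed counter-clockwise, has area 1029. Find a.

The doubled signed area Σ (x_i y_{i+1} − x_{i+1} y_i) is linear in a.
With a=0 it equals 1161; the coefficient of a is -39 (from the two edges through V_5).
So -39·a + 1161 = 2·1029 = 2058 ⇒ a = -23.

-23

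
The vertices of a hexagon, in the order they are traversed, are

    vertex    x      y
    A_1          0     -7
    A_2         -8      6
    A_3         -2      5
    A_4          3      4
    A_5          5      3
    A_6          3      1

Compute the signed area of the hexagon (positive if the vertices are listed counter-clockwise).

-71.5

Apply the shoelace formula: 2A = Σ (x_i·y_{i+1} − x_{i+1}·y_i), indices taken mod 6.
Σ = (-56) + (-28) + (-23) + (-11) + (-4) + (-21) = -143
Signed area = Σ/2 = -71.5 (negative ⇒ clockwise traversal).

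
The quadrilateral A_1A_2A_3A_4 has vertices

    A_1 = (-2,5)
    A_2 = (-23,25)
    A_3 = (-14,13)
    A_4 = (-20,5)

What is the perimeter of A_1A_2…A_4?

72

|A_1A_2| = √((-21)² + (20)²) = √841 = 29
|A_2A_3| = √((9)² + (-12)²) = √225 = 15
|A_3A_4| = √((-6)² + (-8)²) = √100 = 10
|A_4A_1| = √((18)² + (0)²) = √324 = 18
Perimeter = 29 + 15 + 10 + 18 = 72.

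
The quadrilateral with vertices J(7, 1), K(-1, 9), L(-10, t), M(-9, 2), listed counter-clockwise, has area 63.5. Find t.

Write out the shoelace sum; only the two edges meeting at L involve t:
2·Area = [((-1)·t − (-10)·9) + ((-10)·2 − (-9)·t)] + 41
       = 8·t + 111 = 127
⇒ t = 2.

2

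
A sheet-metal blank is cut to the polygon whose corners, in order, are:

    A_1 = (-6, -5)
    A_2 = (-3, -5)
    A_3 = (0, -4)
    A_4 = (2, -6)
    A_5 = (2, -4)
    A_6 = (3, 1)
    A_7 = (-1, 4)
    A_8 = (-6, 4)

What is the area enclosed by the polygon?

70

Σ = (15) + (12) + (8) + (4) + (14) + (13) + (20) + (54) = 140
Area = |Σ|/2 = 70.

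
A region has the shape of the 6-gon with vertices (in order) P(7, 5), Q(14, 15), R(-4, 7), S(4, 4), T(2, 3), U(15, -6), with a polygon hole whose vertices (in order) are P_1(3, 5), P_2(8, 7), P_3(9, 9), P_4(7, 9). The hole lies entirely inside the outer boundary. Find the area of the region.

98.5

Outer boundary:
Apply the shoelace (surveyor's) formula: 2A = Σ (x_i·y_{i+1} − x_{i+1}·y_i), indices taken mod 6.
Σ = (35) + (158) + (-44) + (4) + (-57) + (117) = 213
Area = |Σ|/2 = 106.5.
Hole:
Cross-terms: -19, 9, 18, 8  ⇒  Σ = 16
Area = |Σ|/2 = 8.
Net area = 106.5 − 8 = 98.5.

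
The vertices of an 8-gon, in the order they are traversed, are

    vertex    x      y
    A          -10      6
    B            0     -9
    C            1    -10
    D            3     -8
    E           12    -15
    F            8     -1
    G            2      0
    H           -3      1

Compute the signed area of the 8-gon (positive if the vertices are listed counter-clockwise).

138

Apply Gauss's area formula: 2A = Σ (x_i·y_{i+1} − x_{i+1}·y_i), indices taken mod 8.
Σ = (90) + (9) + (22) + (51) + (108) + (2) + (2) + (-8) = 276
Signed area = Σ/2 = 138 (positive ⇒ counter-clockwise traversal).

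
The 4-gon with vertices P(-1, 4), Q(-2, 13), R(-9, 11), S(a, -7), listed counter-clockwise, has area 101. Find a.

-8

Write out the shoelace sum; only the two edges meeting at S involve a:
2·Area = [((-9)·(-7) − a·11) + (a·4 − (-1)·(-7))] + 90
       = -7·a + 146 = 202
⇒ a = -8.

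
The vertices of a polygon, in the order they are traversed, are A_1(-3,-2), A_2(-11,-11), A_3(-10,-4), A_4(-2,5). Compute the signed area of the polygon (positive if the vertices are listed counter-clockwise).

-47

Σ = (11) + (-66) + (-58) + (19) = -94
Signed area = Σ/2 = -47 (negative ⇒ clockwise traversal).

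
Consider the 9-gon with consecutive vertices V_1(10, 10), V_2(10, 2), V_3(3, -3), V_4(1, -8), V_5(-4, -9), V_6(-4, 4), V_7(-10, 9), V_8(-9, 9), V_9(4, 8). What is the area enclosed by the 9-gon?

191.5

V_1→V_2: (10)(2) − (10)(10) = -80
V_2→V_3: (10)(-3) − (3)(2) = -36
V_3→V_4: (3)(-8) − (1)(-3) = -21
V_4→V_5: (1)(-9) − (-4)(-8) = -41
V_5→V_6: (-4)(4) − (-4)(-9) = -52
V_6→V_7: (-4)(9) − (-10)(4) = 4
V_7→V_8: (-10)(9) − (-9)(9) = -9
V_8→V_9: (-9)(8) − (4)(9) = -108
V_9→V_1: (4)(10) − (10)(8) = -40
Σ = -383
Area = |Σ|/2 = 191.5.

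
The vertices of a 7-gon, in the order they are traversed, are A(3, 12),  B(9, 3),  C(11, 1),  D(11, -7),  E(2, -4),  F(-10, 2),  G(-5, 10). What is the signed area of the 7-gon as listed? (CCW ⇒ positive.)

Apply Gauss's area formula: 2A = Σ (x_i·y_{i+1} − x_{i+1}·y_i), indices taken mod 7.
Cross-terms: -99, -24, -88, -30, -36, -90, -90  ⇒  Σ = -457
Signed area = Σ/2 = -228.5 (negative ⇒ clockwise traversal).

-228.5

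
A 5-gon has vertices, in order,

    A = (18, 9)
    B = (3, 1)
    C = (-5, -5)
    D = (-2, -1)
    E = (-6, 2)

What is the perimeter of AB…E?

62

|AB| = √((-15)² + (-8)²) = √289 = 17
|BC| = √((-8)² + (-6)²) = √100 = 10
|CD| = √((3)² + (4)²) = √25 = 5
|DE| = √((-4)² + (3)²) = √25 = 5
|EA| = √((24)² + (7)²) = √625 = 25
Perimeter = 17 + 10 + 5 + 5 + 25 = 62.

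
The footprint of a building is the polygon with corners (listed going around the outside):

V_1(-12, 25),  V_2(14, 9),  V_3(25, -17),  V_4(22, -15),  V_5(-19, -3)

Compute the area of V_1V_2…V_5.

892

Σ = (-458) + (-463) + (-1) + (-351) + (-511) = -1784
Area = |Σ|/2 = 892.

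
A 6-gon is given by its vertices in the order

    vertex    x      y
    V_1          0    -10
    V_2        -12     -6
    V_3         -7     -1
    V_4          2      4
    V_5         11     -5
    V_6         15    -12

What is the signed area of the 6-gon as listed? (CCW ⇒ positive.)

-218.5

Σ = (-120) + (-30) + (-26) + (-54) + (-57) + (-150) = -437
Signed area = Σ/2 = -218.5 (negative ⇒ clockwise traversal).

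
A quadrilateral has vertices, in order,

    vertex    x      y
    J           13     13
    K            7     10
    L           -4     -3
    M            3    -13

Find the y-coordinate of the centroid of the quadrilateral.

6/109

Apply the shoelace (surveyor's) formula. First the cross-terms c_i = x_i·y_{i+1} − x_{i+1}·y_i:
  39, 19, 61, 208  ⇒  2A = 327, A = 163.5.
Then Σ (y_i + y_{i+1})·c_i = 54, so ȳ = 54 / (6·163.5) = 6/109.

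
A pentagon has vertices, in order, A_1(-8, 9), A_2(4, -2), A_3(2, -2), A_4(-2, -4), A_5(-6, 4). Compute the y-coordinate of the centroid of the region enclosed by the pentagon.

169/135

Apply the surveyor's formula. First the cross-terms c_i = x_i·y_{i+1} − x_{i+1}·y_i:
  -20, -4, -12, -32, -22  ⇒  2A = -90, A = -45.
Then Σ (y_i + y_{i+1})·c_i = -338, so ȳ = -338 / (6·(-45)) = 169/135.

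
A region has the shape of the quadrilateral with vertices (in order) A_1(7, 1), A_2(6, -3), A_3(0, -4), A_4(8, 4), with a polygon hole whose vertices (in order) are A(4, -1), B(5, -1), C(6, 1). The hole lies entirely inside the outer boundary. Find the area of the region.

18.5

Outer boundary:
Apply Gauss's area formula: 2A = Σ (x_i·y_{i+1} − x_{i+1}·y_i), indices taken mod 4.
Cross-terms: -27, -24, 32, -20  ⇒  Σ = -39
Area = |Σ|/2 = 19.5.
Hole:
Apply the surveyor's formula: 2A = Σ (x_i·y_{i+1} − x_{i+1}·y_i), indices taken mod 3.
Σ = (1) + (11) + (-10) = 2
Area = |Σ|/2 = 1.
Net area = 19.5 − 1 = 18.5.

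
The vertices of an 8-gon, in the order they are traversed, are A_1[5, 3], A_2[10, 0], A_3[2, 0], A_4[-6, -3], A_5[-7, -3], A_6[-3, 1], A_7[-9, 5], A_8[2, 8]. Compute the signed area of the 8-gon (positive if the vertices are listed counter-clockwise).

Apply the shoelace (surveyor's) formula: 2A = Σ (x_i·y_{i+1} − x_{i+1}·y_i), indices taken mod 8.
A_1→A_2: (5)(0) − (10)(3) = -30
A_2→A_3: (10)(0) − (2)(0) = 0
A_3→A_4: (2)(-3) − (-6)(0) = -6
A_4→A_5: (-6)(-3) − (-7)(-3) = -3
A_5→A_6: (-7)(1) − (-3)(-3) = -16
A_6→A_7: (-3)(5) − (-9)(1) = -6
A_7→A_8: (-9)(8) − (2)(5) = -82
A_8→A_1: (2)(3) − (5)(8) = -34
Σ = -177
Signed area = Σ/2 = -88.5 (negative ⇒ clockwise traversal).

-88.5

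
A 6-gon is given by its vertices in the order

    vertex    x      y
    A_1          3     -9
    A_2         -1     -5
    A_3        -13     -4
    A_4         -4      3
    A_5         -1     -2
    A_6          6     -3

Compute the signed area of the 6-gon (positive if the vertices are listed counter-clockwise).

Apply Gauss's area formula: 2A = Σ (x_i·y_{i+1} − x_{i+1}·y_i), indices taken mod 6.
Σ = (-24) + (-61) + (-55) + (11) + (15) + (-45) = -159
Signed area = Σ/2 = -79.5 (negative ⇒ clockwise traversal).

-79.5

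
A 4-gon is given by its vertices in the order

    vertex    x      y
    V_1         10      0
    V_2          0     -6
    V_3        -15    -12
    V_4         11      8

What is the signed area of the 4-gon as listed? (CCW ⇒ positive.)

-109

Apply Gauss's area formula: 2A = Σ (x_i·y_{i+1} − x_{i+1}·y_i), indices taken mod 4.
V_1→V_2: (10)(-6) − (0)(0) = -60
V_2→V_3: (0)(-12) − (-15)(-6) = -90
V_3→V_4: (-15)(8) − (11)(-12) = 12
V_4→V_1: (11)(0) − (10)(8) = -80
Σ = -218
Signed area = Σ/2 = -109 (negative ⇒ clockwise traversal).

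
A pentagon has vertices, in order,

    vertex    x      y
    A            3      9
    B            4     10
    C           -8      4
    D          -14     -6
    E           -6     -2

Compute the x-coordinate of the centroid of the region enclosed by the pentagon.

Apply the shoelace formula. First the cross-terms c_i = x_i·y_{i+1} − x_{i+1}·y_i:
  -6, 96, 104, -8, -48  ⇒  2A = 138, A = 69.
Then Σ (x_i + x_{i+1})·c_i = -2410, so x̄ = -2410 / (6·69) = -1205/207.

-1205/207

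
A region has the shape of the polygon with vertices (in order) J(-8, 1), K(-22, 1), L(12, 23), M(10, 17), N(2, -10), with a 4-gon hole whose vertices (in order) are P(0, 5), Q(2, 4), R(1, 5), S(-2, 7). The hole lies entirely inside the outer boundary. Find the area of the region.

369.5

Outer boundary:
J→K: (-8)(1) − (-22)(1) = 14
K→L: (-22)(23) − (12)(1) = -518
L→M: (12)(17) − (10)(23) = -26
M→N: (10)(-10) − (2)(17) = -134
N→J: (2)(1) − (-8)(-10) = -78
Σ = -742
Area = |Σ|/2 = 371.
Hole:
Cross-terms: -10, 6, 17, -10  ⇒  Σ = 3
Area = |Σ|/2 = 1.5.
Net area = 371 − 1.5 = 369.5.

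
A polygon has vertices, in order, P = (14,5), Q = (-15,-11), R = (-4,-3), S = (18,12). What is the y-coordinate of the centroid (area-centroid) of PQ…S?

Apply the surveyor's formula. First the cross-terms c_i = x_i·y_{i+1} − x_{i+1}·y_i:
  -79, 1, 6, -78  ⇒  2A = -150, A = -75.
Then Σ (y_i + y_{i+1})·c_i = -812, so ȳ = -812 / (6·(-75)) = 406/225.

406/225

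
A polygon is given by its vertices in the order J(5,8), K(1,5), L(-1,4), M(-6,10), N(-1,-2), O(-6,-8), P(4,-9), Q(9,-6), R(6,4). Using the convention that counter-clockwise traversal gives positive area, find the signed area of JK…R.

150.5

Σ = (17) + (9) + (14) + (22) + (-4) + (86) + (57) + (72) + (28) = 301
Signed area = Σ/2 = 150.5 (positive ⇒ counter-clockwise traversal).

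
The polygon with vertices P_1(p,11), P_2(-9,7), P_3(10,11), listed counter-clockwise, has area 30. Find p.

Write out the shoelace sum; only the two edges meeting at P_1 involve p:
2·Area = [(10·11 − p·11) + (p·7 − (-9)·11)] + -169
       = -4·p + 40 = 60
⇒ p = -5.

-5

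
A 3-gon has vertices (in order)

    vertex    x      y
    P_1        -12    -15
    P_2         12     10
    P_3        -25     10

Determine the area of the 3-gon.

462.5

Apply the surveyor's formula: 2A = Σ (x_i·y_{i+1} − x_{i+1}·y_i), indices taken mod 3.
P_1→P_2: (-12)(10) − (12)(-15) = 60
P_2→P_3: (12)(10) − (-25)(10) = 370
P_3→P_1: (-25)(-15) − (-12)(10) = 495
Σ = 925
Area = |Σ|/2 = 462.5.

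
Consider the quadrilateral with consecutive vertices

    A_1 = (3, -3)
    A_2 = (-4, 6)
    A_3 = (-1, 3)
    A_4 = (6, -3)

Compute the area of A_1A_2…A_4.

12

Apply the shoelace formula: 2A = Σ (x_i·y_{i+1} − x_{i+1}·y_i), indices taken mod 4.
A_1→A_2: (3)(6) − (-4)(-3) = 6
A_2→A_3: (-4)(3) − (-1)(6) = -6
A_3→A_4: (-1)(-3) − (6)(3) = -15
A_4→A_1: (6)(-3) − (3)(-3) = -9
Σ = -24
Area = |Σ|/2 = 12.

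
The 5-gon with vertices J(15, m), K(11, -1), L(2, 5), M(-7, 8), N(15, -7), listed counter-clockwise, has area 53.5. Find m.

-5

The doubled signed area Σ (x_i y_{i+1} − x_{i+1} y_i) is linear in m.
With m=0 it equals 127; the coefficient of m is 4 (from the two edges through J).
So 4·m + 127 = 2·53.5 = 107 ⇒ m = -5.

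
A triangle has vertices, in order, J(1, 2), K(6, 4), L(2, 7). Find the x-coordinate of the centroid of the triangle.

3

Apply the surveyor's formula. First the cross-terms c_i = x_i·y_{i+1} − x_{i+1}·y_i:
  -8, 34, -3  ⇒  2A = 23, A = 11.5.
Then Σ (x_i + x_{i+1})·c_i = 207, so x̄ = 207 / (6·11.5) = 3.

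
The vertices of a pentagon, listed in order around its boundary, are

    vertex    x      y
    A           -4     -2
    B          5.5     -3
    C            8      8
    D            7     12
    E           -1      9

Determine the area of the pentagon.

Cross-terms: 23, 68, 40, 75, 38  ⇒  Σ = 244
Area = |Σ|/2 = 122.

122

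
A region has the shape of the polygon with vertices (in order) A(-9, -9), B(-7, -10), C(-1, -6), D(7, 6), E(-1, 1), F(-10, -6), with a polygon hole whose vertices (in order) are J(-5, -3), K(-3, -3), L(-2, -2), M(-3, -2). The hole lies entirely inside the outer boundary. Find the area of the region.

78.5

Outer boundary:
Apply the shoelace (surveyor's) formula: 2A = Σ (x_i·y_{i+1} − x_{i+1}·y_i), indices taken mod 6.
Σ = (27) + (32) + (36) + (13) + (16) + (36) = 160
Area = |Σ|/2 = 80.
Hole:
Σ = (6) + (0) + (-2) + (-1) = 3
Area = |Σ|/2 = 1.5.
Net area = 80 − 1.5 = 78.5.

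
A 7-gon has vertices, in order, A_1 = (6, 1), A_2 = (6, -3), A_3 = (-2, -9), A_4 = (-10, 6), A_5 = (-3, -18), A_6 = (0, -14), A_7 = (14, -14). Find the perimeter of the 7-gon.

|A_1A_2| = √((0)² + (-4)²) = √16 = 4
|A_2A_3| = √((-8)² + (-6)²) = √100 = 10
|A_3A_4| = √((-8)² + (15)²) = √289 = 17
|A_4A_5| = √((7)² + (-24)²) = √625 = 25
|A_5A_6| = √((3)² + (4)²) = √25 = 5
|A_6A_7| = √((14)² + (0)²) = √196 = 14
|A_7A_1| = √((-8)² + (15)²) = √289 = 17
Perimeter = 4 + 10 + 17 + 25 + 5 + 14 + 17 = 92.

92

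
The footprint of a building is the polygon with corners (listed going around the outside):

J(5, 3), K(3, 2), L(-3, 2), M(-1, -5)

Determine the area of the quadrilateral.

26

Apply the surveyor's formula: 2A = Σ (x_i·y_{i+1} − x_{i+1}·y_i), indices taken mod 4.
Σ = (1) + (12) + (17) + (22) = 52
Area = |Σ|/2 = 26.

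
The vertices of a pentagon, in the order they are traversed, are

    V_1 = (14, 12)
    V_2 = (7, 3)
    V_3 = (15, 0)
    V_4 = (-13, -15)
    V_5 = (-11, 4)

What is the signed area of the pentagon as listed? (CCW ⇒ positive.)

Σ = (-42) + (-45) + (-225) + (-217) + (-188) = -717
Signed area = Σ/2 = -358.5 (negative ⇒ clockwise traversal).

-358.5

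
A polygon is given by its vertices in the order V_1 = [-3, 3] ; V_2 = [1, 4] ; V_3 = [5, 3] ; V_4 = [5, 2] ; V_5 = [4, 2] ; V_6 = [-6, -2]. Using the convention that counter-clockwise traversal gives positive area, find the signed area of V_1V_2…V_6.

Apply the shoelace (surveyor's) formula: 2A = Σ (x_i·y_{i+1} − x_{i+1}·y_i), indices taken mod 6.
V_1→V_2: (-3)(4) − (1)(3) = -15
V_2→V_3: (1)(3) − (5)(4) = -17
V_3→V_4: (5)(2) − (5)(3) = -5
V_4→V_5: (5)(2) − (4)(2) = 2
V_5→V_6: (4)(-2) − (-6)(2) = 4
V_6→V_1: (-6)(3) − (-3)(-2) = -24
Σ = -55
Signed area = Σ/2 = -27.5 (negative ⇒ clockwise traversal).

-27.5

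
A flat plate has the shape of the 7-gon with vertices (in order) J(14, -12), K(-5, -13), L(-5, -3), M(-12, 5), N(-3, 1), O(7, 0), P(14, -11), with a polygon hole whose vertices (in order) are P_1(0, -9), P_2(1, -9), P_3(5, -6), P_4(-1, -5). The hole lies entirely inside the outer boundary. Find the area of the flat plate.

211

Outer boundary:
Σ = (-242) + (-50) + (-61) + (3) + (-7) + (-77) + (-14) = -448
Area = |Σ|/2 = 224.
Hole:
Σ = (9) + (39) + (-31) + (9) = 26
Area = |Σ|/2 = 13.
Net area = 224 − 13 = 211.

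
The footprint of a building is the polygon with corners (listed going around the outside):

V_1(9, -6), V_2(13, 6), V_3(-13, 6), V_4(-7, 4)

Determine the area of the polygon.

Apply the shoelace (surveyor's) formula: 2A = Σ (x_i·y_{i+1} − x_{i+1}·y_i), indices taken mod 4.
Σ = (132) + (156) + (-10) + (6) = 284
Area = |Σ|/2 = 142.

142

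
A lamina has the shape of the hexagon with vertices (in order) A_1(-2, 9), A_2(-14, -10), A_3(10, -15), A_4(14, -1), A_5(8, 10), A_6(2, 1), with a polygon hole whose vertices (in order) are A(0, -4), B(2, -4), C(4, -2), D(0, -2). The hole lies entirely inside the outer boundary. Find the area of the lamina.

Outer boundary:
Σ = (146) + (310) + (200) + (148) + (-12) + (20) = 812
Area = |Σ|/2 = 406.
Hole:
Apply the shoelace formula: 2A = Σ (x_i·y_{i+1} − x_{i+1}·y_i), indices taken mod 4.
Σ = (8) + (12) + (-8) + (0) = 12
Area = |Σ|/2 = 6.
Net area = 406 − 6 = 400.

400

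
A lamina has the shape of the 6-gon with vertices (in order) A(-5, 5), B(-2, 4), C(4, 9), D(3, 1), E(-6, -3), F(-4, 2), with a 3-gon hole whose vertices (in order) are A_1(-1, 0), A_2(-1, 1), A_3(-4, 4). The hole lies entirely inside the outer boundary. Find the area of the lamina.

50.5

Outer boundary:
Apply the shoelace (surveyor's) formula: 2A = Σ (x_i·y_{i+1} − x_{i+1}·y_i), indices taken mod 6.
Σ = (-10) + (-34) + (-23) + (-3) + (-24) + (-10) = -104
Area = |Σ|/2 = 52.
Hole:
Σ = (-1) + (0) + (4) = 3
Area = |Σ|/2 = 1.5.
Net area = 52 − 1.5 = 50.5.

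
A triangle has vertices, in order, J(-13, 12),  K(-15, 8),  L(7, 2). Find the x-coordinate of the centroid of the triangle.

Apply the shoelace formula. First the cross-terms c_i = x_i·y_{i+1} − x_{i+1}·y_i:
  76, -86, 110  ⇒  2A = 100, A = 50.
Then Σ (x_i + x_{i+1})·c_i = -2100, so x̄ = -2100 / (6·50) = -7.

-7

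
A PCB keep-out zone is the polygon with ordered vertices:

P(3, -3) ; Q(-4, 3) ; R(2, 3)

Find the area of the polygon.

Cross-terms: -3, -18, -15  ⇒  Σ = -36
Area = |Σ|/2 = 18.

18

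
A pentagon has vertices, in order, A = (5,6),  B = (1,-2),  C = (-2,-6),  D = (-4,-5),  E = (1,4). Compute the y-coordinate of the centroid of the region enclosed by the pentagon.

-41/195

Apply Gauss's area formula. First the cross-terms c_i = x_i·y_{i+1} − x_{i+1}·y_i:
  -16, -10, -14, -11, -14  ⇒  2A = -65, A = -32.5.
Then Σ (y_i + y_{i+1})·c_i = 41, so ȳ = 41 / (6·(-32.5)) = -41/195.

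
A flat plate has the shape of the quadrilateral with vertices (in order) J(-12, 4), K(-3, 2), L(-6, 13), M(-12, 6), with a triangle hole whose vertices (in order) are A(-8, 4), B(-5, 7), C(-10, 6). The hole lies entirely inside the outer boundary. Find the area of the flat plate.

46.5

Outer boundary:
Σ = (-12) + (-27) + (120) + (24) = 105
Area = |Σ|/2 = 52.5.
Hole:
Σ = (-36) + (40) + (8) = 12
Area = |Σ|/2 = 6.
Net area = 52.5 − 6 = 46.5.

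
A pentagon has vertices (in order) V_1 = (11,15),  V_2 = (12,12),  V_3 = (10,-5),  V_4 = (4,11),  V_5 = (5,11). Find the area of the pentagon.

Apply the shoelace formula: 2A = Σ (x_i·y_{i+1} − x_{i+1}·y_i), indices taken mod 5.
Σ = (-48) + (-180) + (130) + (-11) + (-46) = -155
Area = |Σ|/2 = 77.5.

77.5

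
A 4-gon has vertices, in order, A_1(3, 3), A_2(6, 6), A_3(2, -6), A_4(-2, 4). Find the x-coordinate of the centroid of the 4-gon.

67/35

Apply the surveyor's formula. First the cross-terms c_i = x_i·y_{i+1} − x_{i+1}·y_i:
  0, -48, -4, -18  ⇒  2A = -70, A = -35.
Then Σ (x_i + x_{i+1})·c_i = -402, so x̄ = -402 / (6·(-35)) = 67/35.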